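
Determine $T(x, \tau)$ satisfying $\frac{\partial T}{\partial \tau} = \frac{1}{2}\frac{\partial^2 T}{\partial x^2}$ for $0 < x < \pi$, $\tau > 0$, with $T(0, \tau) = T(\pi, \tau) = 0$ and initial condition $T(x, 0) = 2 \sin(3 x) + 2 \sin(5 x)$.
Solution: Separating variables: $T = \sum c_n e^{-n^2\tau/2} \sin(nx)$. From $T(x,0) = 2 \sin(3 x) + 2 \sin(5 x)$: $c_3=2, c_5=2$.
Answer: $T(x, \tau) = 2 e^{-9 \tau/2} \sin(3 x) + 2 e^{-25 \tau/2} \sin(5 x)$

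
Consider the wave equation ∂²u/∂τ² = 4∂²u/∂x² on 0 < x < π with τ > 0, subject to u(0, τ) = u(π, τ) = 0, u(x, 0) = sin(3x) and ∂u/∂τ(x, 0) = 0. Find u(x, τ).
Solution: Using separation of variables u = X(x)T(τ):
Eigenfunctions: sin(nx), n = 1, 2, 3, ...
General solution: u(x, τ) = Σ [A_n cos(2n τ) + B_n sin(2n τ)] sin(nx)
From u(x,0) = sin(3x): A_3=1. From u_τ(x,0) = 0: all B_n = 0.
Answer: u(x, τ) = sin(3x)cos(6τ)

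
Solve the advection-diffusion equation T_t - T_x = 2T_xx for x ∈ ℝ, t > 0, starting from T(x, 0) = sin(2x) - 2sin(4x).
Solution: Change to a moving frame: let η = x + t, σ = t and write T(x,t) = u(η,σ).
By the chain rule T_t = u_σ + u_η, T_x = u_η, T_xx = u_ηη.
Then T_t - T_x = u_σ: the advection term cancels and the PDE becomes the heat equation u_σ = 2u_ηη on η ∈ ℝ.
Initial data: u(η,0) = T(η,0) = sin(2η) - 2sin(4η).
On η ∈ ℝ each mode satisfies (sin(nη))″ = -n² sin(nη), so exp(-2n²σ) sin(nη) solves the heat equation; by superposition u(η,σ) = Σ c_n exp(-2n²σ) sin(nη).
Reading off the coefficients: c_2=1, c_4=-2, so u(η,σ) = exp(-8σ)sin(2η) - 2exp(-32σ)sin(4η).
Substituting back η = x + t, σ = t: T(x,t) = u(x + t, t).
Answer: T(x, t) = exp(-8t)sin(2t + 2x) - 2exp(-32t)sin(4t + 4x)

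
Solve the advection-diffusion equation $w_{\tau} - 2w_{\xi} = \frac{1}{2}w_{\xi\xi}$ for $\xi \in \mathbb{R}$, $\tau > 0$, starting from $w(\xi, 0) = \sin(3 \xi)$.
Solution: Moving frame: $\eta = \xi + 2\tau$, $\sigma = \tau$, $w = u(\eta,\sigma)$, so $w_{\tau} = u_{\sigma} + 2u_{\eta}$ and $w_{\xi\xi} = u_{\eta\eta}$.
Hence $w_{\tau} - 2w_{\xi} = u_{\sigma}$ and the PDE becomes the heat equation $u_{\sigma} = \frac{1}{2}u_{\eta\eta}$ on $\eta \in \mathbb{R}$.
Initial data: $u(\eta,0) = w(\eta,0) = \sin(3 \eta)$. Each mode $\sin(n\eta)$ decays as $e^{-n^2\sigma/2}$ on $\mathbb{R}$, so $u(\eta,\sigma) = \sum c_n e^{-n^2\sigma/2} \sin(n\eta)$ with $c_3=1$: $u(\eta,\sigma) = e^{-9 \sigma/2} \sin(3 \eta)$.
Substituting back: $w(\xi,\tau) = u(\xi + 2\tau, \tau)$.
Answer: $w(\xi, \tau) = e^{-9 \tau/2} \sin(6 \tau + 3 \xi)$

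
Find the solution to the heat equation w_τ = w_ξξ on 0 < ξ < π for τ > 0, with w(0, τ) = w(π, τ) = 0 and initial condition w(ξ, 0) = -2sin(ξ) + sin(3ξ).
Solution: Separating variables: w = Σ c_n exp(-n²τ) sin(nξ). From w(ξ,0) = -2sin(ξ) + sin(3ξ): c_1=-2, c_3=1.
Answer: w(ξ, τ) = -2exp(-τ)sin(ξ) + exp(-9τ)sin(3ξ)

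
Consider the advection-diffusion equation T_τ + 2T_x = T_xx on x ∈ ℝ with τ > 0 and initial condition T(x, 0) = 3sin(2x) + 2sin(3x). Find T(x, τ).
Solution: Moving frame: η = x - 2τ, σ = τ, T = u(η,σ), so T_τ = u_σ - 2u_η and T_xx = u_ηη.
Hence T_τ + 2T_x = u_σ and the PDE becomes the heat equation u_σ = u_ηη on η ∈ ℝ.
Initial data: u(η,0) = T(η,0) = 3sin(2η) + 2sin(3η). Each mode sin(nη) decays as exp(-n²σ) on ℝ, so u(η,σ) = Σ c_n exp(-n²σ) sin(nη) with c_2=3, c_3=2: u(η,σ) = 3exp(-4σ)sin(2η) + 2exp(-9σ)sin(3η).
Substituting back: T(x,τ) = u(x - 2τ, τ).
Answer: T(x, τ) = 3exp(-4τ)sin(2x - 4τ) + 2exp(-9τ)sin(3x - 6τ)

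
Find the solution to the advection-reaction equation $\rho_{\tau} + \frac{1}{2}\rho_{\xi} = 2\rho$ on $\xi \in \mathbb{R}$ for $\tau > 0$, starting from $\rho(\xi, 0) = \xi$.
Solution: Substitute $\rho = e^{2\tau}u$, i.e. $u = e^{-2\tau}\rho$.
By the product rule, $\rho_{\tau} = e^{2\tau}(u_{\tau} + 2u)$, $\rho_{\xi} = e^{2\tau}u_{\xi}$.
Substituting into the PDE and dividing by $e^{2\tau}$: $u_{\tau} + 2u + \frac{1}{2}u_{\xi} = 2u$.
The lower-order terms cancel, leaving the standard advection equation $u_{\tau} + \frac{1}{2}u_{\xi} = 0$.
Initial data for $u$: $u(\xi,0) = \rho(\xi,0) = \xi$.
Solve for $u$:
  By method of characteristics (waves move right with speed 1/2):
  Along characteristics $\xi - \frac{1}{2}\tau =$ const, $u$ is constant, so $u(\xi,\tau) = f(\xi - \frac{1}{2}\tau)$ with $f = u( \cdot , 0)$.
Hence $u(\xi,\tau) = \xi - \frac{1}{2} \tau$.
Transform back: $\rho(\xi,\tau) = e^{2\tau}u(\xi,\tau)$.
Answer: $\rho(\xi, \tau) = -\frac{1}{2} \tau e^{2 \tau} + \xi e^{2 \tau}$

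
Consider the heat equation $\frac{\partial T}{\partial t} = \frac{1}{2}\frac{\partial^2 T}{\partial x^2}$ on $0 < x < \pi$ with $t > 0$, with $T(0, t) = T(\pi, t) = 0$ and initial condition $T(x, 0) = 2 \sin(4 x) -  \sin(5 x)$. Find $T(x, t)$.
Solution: Using separation of variables $T = X(x)G(t)$:
Eigenfunctions: $\sin(nx)$, $n = 1, 2, 3, \ldots$
General solution: $T(x, t) = \sum c_n \sin(nx) e^{-n^2 t/2}$
Matching $T(x,0) = 2 \sin(4 x) - \sin(5 x)$ term by term: $c_4=2, c_5=-1$.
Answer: $T(x, t) = 2 e^{-8 t} \sin(4 x) -  e^{-25 t/2} \sin(5 x)$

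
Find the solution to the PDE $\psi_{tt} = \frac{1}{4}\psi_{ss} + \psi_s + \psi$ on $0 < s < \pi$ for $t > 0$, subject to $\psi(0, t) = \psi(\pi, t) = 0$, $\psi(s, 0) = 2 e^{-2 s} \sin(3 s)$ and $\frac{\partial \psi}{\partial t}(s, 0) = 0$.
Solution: Substitute $\psi = e^{-2s}u$, i.e. $u = e^{2s}\psi$.
By the product rule, $\psi_s = e^{-2s}(u_s - 2u)$, $\psi_{ss} = e^{-2s}(u_{ss} - 4u_s + 4u)$, $\psi_{tt} = e^{-2s}u_{tt}$.
Substituting into the PDE and dividing by $e^{-2s}$: $u_{tt} = \frac{1}{4}(u_{ss} - 4u_s + 4u) + (u_s - 2u) + u$.
The lower-order terms cancel, leaving the standard wave equation $u_{tt} = \frac{1}{4}u_{ss}$.
Initial data for $u$: $u(s,0) = e^{2s}\psi(s,0) = 2 \sin(3 s)$; $u_t(s,0) = e^{2s}\psi_t(s,0) = 0$. The boundary conditions carry over: $u(0,t) = u(\pi,t) = 0$.
Solve for $u$:
  Using separation of variables $u = X(s)T(t)$:
  Eigenfunctions: $\sin(ns)$, $n = 1, 2, 3, \ldots$
  General solution: $u(s, t) = \sum [A_n \cos(n t/2) + B_n \sin(n t/2)] \sin(ns)$
  From $u(s,0) = 2 \sin(3 s)$: $A_3=2$. From $u_t(s,0) = 0$: all $B_n = 0$.
Hence $u(s,t) = 2 \sin(3 s) \cos(3 t/2)$.
Transform back: $\psi(s,t) = e^{-2s}u(s,t)$.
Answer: $\psi(s, t) = 2 e^{-2 s} \sin(3 s) \cos(3 t/2)$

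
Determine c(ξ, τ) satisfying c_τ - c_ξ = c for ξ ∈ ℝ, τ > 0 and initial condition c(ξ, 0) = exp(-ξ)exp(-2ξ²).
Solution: Substitute c = exp(-ξ)u, i.e. u = exp(ξ)c.
By the product rule, c_ξ = exp(-ξ)(u_ξ - u), c_τ = exp(-ξ)u_τ.
Substituting into the PDE and dividing by exp(-ξ): u_τ - (u_ξ - u) = u.
The lower-order terms cancel, leaving the standard advection equation u_τ - u_ξ = 0.
Initial data for u: u(ξ,0) = exp(ξ)c(ξ,0) = exp(-2ξ²).
Solve for u:
  By method of characteristics (waves move left with speed 1):
  Along characteristics ξ + τ = const, u is constant, so u(ξ,τ) = f(ξ + τ) with f = u(·, 0).
Hence u(ξ,τ) = exp(-2(ξ + τ)²).
Transform back: c(ξ,τ) = exp(-ξ)u(ξ,τ).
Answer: c(ξ, τ) = exp(-ξ)exp(-2(ξ + τ)²)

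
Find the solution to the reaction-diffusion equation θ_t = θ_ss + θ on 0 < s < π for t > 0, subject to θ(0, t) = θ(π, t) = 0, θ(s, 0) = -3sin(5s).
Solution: Substitute θ = exp(t)u, i.e. u = exp(-t)θ.
By the product rule, θ_t = exp(t)(u_t + u), θ_ss = exp(t)u_ss.
Substituting into the PDE and dividing by exp(t): u_t + u = u_ss + u.
The lower-order terms cancel, leaving the standard heat equation u_t = u_ss.
Initial data for u: u(s,0) = θ(s,0) = -3sin(5s). The boundary conditions carry over: u(0,t) = u(π,t) = 0.
Solve for u:
  Using separation of variables u = X(s)G(t):
  Eigenfunctions: sin(ns), n = 1, 2, 3, ...
  General solution: u(s, t) = Σ c_n sin(ns) exp(-n² t)
  Matching u(s,0) = -3sin(5s) term by term: c_5=-3.
Hence u(s,t) = -3exp(-25t)sin(5s).
Transform back: θ(s,t) = exp(t)u(s,t).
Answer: θ(s, t) = -3exp(-24t)sin(5s)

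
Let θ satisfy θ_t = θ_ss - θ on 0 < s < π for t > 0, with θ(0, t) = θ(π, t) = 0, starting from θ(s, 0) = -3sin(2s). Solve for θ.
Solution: Substitute θ = exp(-t)u, i.e. u = exp(t)θ.
By the product rule, θ_t = exp(-t)(u_t - u), θ_ss = exp(-t)u_ss.
Substituting into the PDE and dividing by exp(-t): u_t - u = u_ss - u.
The lower-order terms cancel, leaving the standard heat equation u_t = u_ss.
Initial data for u: u(s,0) = θ(s,0) = -3sin(2s). The boundary conditions carry over: u(0,t) = u(π,t) = 0.
Solve for u:
  Using separation of variables u = X(s)G(t):
  Eigenfunctions: sin(ns), n = 1, 2, 3, ...
  General solution: u(s, t) = Σ c_n sin(ns) exp(-n² t)
  Matching u(s,0) = -3sin(2s) term by term: c_2=-3.
Hence u(s,t) = -3exp(-4t)sin(2s).
Transform back: θ(s,t) = exp(-t)u(s,t).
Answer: θ(s, t) = -3exp(-5t)sin(2s)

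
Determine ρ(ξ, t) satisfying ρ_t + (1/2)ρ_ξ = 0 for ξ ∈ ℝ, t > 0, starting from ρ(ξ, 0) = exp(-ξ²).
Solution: By characteristics (dξ/dt = 1/2), ρ(ξ,t) = f(ξ - (1/2)t) with f = ρ(·, 0).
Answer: ρ(ξ, t) = exp(-(-t/2 + ξ)²)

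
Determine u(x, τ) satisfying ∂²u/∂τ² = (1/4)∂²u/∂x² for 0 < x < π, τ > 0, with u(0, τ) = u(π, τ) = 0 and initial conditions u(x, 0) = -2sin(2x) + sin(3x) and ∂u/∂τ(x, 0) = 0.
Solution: Separating variables: u = Σ [A_n cos(ω_n τ) + B_n sin(ω_n τ)] sin(nx), ω_n = n/2. From ICs: A_2=-2, A_3=1.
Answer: u(x, τ) = -2sin(2x)cos(τ) + sin(3x)cos(3τ/2)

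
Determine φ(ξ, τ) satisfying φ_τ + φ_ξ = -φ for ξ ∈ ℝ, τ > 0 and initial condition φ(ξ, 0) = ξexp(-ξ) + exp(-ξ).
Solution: Substitute φ = exp(-ξ)u.
Then φ_ξ = exp(-ξ)(u_ξ - u), φ_τ = exp(-ξ)u_τ; substituting and dividing by exp(-ξ), the lower-order terms cancel: u_τ + u_ξ = 0 (standard advection equation).
Data for u: u(ξ,0) = exp(ξ)φ(ξ,0) = ξ + 1.
By characteristics (dξ/dτ = 1), u(ξ,τ) = f(ξ - τ) with f = u(·, 0).
So u(ξ,τ) = ξ - τ + 1, and φ(ξ,τ) = exp(-ξ)u(ξ,τ).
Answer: φ(ξ, τ) = ξexp(-ξ) - τexp(-ξ) + exp(-ξ)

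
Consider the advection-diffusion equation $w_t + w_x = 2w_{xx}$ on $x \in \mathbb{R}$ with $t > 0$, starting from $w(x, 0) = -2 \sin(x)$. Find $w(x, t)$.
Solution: Change to a moving frame: let $\eta = x - t$, $\sigma = t$ and write $w(x,t) = u(\eta,\sigma)$.
By the chain rule $w_t = u_{\sigma} - u_{\eta}$, $w_x = u_{\eta}$, $w_{xx} = u_{\eta\eta}$.
Then $w_t + w_x = u_{\sigma}$: the advection term cancels and the PDE becomes the heat equation $u_{\sigma} = 2u_{\eta\eta}$ on $\eta \in \mathbb{R}$.
Initial data: $u(\eta,0) = w(\eta,0) = -2 \sin(\eta)$.
On $\eta \in \mathbb{R}$ each mode satisfies $(\sin(n\eta))'' = -n^2 \sin(n\eta)$, so $e^{-2n^2\sigma} \sin(n\eta)$ solves the heat equation; by superposition $u(\eta,\sigma) = \sum c_n e^{-2n^2\sigma} \sin(n\eta)$.
Reading off the coefficients: $c_1=-2$, so $u(\eta,\sigma) = -2 e^{-2 \sigma} \sin(\eta)$.
Substituting back $\eta = x - t$, $\sigma = t$: $w(x,t) = u(x - t, t)$.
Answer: $w(x, t) = 2 e^{-2 t} \sin(t - x)$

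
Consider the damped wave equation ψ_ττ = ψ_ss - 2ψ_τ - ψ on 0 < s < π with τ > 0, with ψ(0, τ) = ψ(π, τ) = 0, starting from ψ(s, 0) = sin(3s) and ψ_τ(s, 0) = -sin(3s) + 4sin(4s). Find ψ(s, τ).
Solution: Substitute ψ = exp(-τ)u, i.e. u = exp(τ)ψ.
By the product rule, ψ_τ = exp(-τ)(u_τ - u), ψ_ττ = exp(-τ)(u_ττ - 2u_τ + u), ψ_ss = exp(-τ)u_ss.
Substituting into the PDE and dividing by exp(-τ): u_ττ - 2u_τ + u = u_ss - 2(u_τ - u) - u.
The lower-order terms cancel, leaving the standard wave equation u_ττ = u_ss.
Initial data for u: u(s,0) = ψ(s,0) = sin(3s); u_τ(s,0) = ψ_τ(s,0) + ψ(s,0) = 4sin(4s). The boundary conditions carry over: u(0,τ) = u(π,τ) = 0.
Solve for u:
  Using separation of variables u = X(s)T(τ):
  Eigenfunctions: sin(ns), n = 1, 2, 3, ...
  General solution: u(s, τ) = Σ [A_n cos(n τ) + B_n sin(n τ)] sin(ns)
  From u(s,0) = sin(3s): A_3=1. From u_τ(s,0) = 4sin(4s), using u_τ(s,0) = Σ ω_n B_n sin(ns) with ω_n = n: B_4 = 4/4 = 1.
Hence u(s,τ) = sin(3s)cos(3τ) + sin(4s)sin(4τ).
Transform back: ψ(s,τ) = exp(-τ)u(s,τ).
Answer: ψ(s, τ) = exp(-τ)sin(3s)cos(3τ) + exp(-τ)sin(4s)sin(4τ)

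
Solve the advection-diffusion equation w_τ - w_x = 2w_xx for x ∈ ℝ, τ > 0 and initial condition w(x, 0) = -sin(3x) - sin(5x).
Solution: Change to a moving frame: let η = x + τ, σ = τ and write w(x,τ) = u(η,σ).
By the chain rule w_τ = u_σ + u_η, w_x = u_η, w_xx = u_ηη.
Then w_τ - w_x = u_σ: the advection term cancels and the PDE becomes the heat equation u_σ = 2u_ηη on η ∈ ℝ.
Initial data: u(η,0) = w(η,0) = -sin(3η) - sin(5η).
On η ∈ ℝ each mode satisfies (sin(nη))″ = -n² sin(nη), so exp(-2n²σ) sin(nη) solves the heat equation; by superposition u(η,σ) = Σ c_n exp(-2n²σ) sin(nη).
Reading off the coefficients: c_3=-1, c_5=-1, so u(η,σ) = -exp(-18σ)sin(3η) - exp(-50σ)sin(5η).
Substituting back η = x + τ, σ = τ: w(x,τ) = u(x + τ, τ).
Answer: w(x, τ) = -exp(-18τ)sin(3x + 3τ) - exp(-50τ)sin(5x + 5τ)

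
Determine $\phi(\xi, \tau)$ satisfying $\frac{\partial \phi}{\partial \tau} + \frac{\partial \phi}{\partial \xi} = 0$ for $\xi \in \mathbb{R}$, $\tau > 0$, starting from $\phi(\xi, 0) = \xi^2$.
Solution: By method of characteristics (waves move right with speed 1):
Along characteristics $\xi - \tau =$ const, $\phi$ is constant, so $\phi(\xi,\tau) = f(\xi - \tau)$ with $f = \phi( \cdot , 0)$.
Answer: $\phi(\xi, \tau) = \tau^2 - 2 \tau \xi + \xi^2$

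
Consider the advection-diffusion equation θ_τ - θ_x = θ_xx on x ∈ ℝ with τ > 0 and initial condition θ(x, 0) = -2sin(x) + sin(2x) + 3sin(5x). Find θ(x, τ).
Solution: Change to a moving frame: let η = x + τ, σ = τ and write θ(x,τ) = u(η,σ).
By the chain rule θ_τ = u_σ + u_η, θ_x = u_η, θ_xx = u_ηη.
Then θ_τ - θ_x = u_σ: the advection term cancels and the PDE becomes the heat equation u_σ = u_ηη on η ∈ ℝ.
Initial data: u(η,0) = θ(η,0) = -2sin(η) + sin(2η) + 3sin(5η).
On η ∈ ℝ each mode satisfies (sin(nη))″ = -n² sin(nη), so exp(-n²σ) sin(nη) solves the heat equation; by superposition u(η,σ) = Σ c_n exp(-n²σ) sin(nη).
Reading off the coefficients: c_1=-2, c_2=1, c_5=3, so u(η,σ) = -2exp(-σ)sin(η) + exp(-4σ)sin(2η) + 3exp(-25σ)sin(5η).
Substituting back η = x + τ, σ = τ: θ(x,τ) = u(x + τ, τ).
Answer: θ(x, τ) = -2exp(-τ)sin(x + τ) + exp(-4τ)sin(2x + 2τ) + 3exp(-25τ)sin(5x + 5τ)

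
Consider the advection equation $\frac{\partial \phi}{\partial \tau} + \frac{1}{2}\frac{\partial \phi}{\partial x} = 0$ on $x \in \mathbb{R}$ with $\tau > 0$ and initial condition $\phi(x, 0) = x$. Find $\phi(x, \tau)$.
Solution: By characteristics ($dx/d\tau = 1/2$), $\phi(x,\tau) = f(x - \frac{1}{2}\tau)$ with $f = \phi( \cdot , 0)$.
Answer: $\phi(x, \tau) = -\frac{1}{2} \tau + x$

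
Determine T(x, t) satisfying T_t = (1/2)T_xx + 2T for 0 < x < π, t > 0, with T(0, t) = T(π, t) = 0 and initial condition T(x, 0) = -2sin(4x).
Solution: Substitute T = exp(2t)u.
Then T_t = exp(2t)(u_t + 2u), T_xx = exp(2t)u_xx; substituting and dividing by exp(2t), the lower-order terms cancel: u_t = (1/2)u_xx (standard heat equation).
Data for u: u(x,0) = T(x,0) = -2sin(4x). The boundary conditions carry over: u(0,t) = u(π,t) = 0.
Separating variables: u = Σ c_n exp(-n²t/2) sin(nx). From u(x,0) = -2sin(4x): c_4=-2.
So u(x,t) = -2exp(-8t)sin(4x), and T(x,t) = exp(2t)u(x,t).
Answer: T(x, t) = -2exp(-6t)sin(4x)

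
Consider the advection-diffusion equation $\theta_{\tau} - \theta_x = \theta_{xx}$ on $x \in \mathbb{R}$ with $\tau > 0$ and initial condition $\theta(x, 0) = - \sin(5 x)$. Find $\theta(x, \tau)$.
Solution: Moving frame: $\eta = x + \tau$, $\sigma = \tau$, $\theta = u(\eta,\sigma)$, so $\theta_{\tau} = u_{\sigma} + u_{\eta}$ and $\theta_{xx} = u_{\eta\eta}$.
Hence $\theta_{\tau} - \theta_x = u_{\sigma}$ and the PDE becomes the heat equation $u_{\sigma} = u_{\eta\eta}$ on $\eta \in \mathbb{R}$.
Initial data: $u(\eta,0) = \theta(\eta,0) = - \sin(5 \eta)$. Each mode $\sin(n\eta)$ decays as $e^{-n^2\sigma}$ on $\mathbb{R}$, so $u(\eta,\sigma) = \sum c_n e^{-n^2\sigma} \sin(n\eta)$ with $c_5=-1$: $u(\eta,\sigma) = - e^{-25 \sigma} \sin(5 \eta)$.
Substituting back: $\theta(x,\tau) = u(x + \tau, \tau)$.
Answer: $\theta(x, \tau) = - e^{-25 \tau} \sin(5 \tau + 5 x)$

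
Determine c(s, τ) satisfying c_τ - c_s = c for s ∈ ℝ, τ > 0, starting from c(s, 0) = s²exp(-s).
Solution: Substitute c = exp(-s)u, i.e. u = exp(s)c.
By the product rule, c_s = exp(-s)(u_s - u), c_τ = exp(-s)u_τ.
Substituting into the PDE and dividing by exp(-s): u_τ - (u_s - u) = u.
The lower-order terms cancel, leaving the standard advection equation u_τ - u_s = 0.
Initial data for u: u(s,0) = exp(s)c(s,0) = s².
Solve for u:
  By method of characteristics (waves move left with speed 1):
  Along characteristics s + τ = const, u is constant, so u(s,τ) = f(s + τ) with f = u(·, 0).
Hence u(s,τ) = s² + 2sτ + τ².
Transform back: c(s,τ) = exp(-s)u(s,τ).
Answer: c(s, τ) = s²exp(-s) + 2sτexp(-s) + τ²exp(-s)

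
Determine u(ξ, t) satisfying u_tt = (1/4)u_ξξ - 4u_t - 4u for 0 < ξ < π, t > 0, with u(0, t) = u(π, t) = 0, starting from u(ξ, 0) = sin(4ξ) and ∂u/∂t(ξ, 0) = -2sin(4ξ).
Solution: Substitute u = exp(-2t)w.
Then u_t = exp(-2t)(w_t - 2w), u_tt = exp(-2t)(w_tt - 4w_t + 4w), u_ξξ = exp(-2t)w_ξξ; substituting and dividing by exp(-2t), the lower-order terms cancel: w_tt = (1/4)w_ξξ (standard wave equation).
Data for w: w(ξ,0) = u(ξ,0) = sin(4ξ); w_t(ξ,0) = u_t(ξ,0) + 2u(ξ,0) = 0. The boundary conditions carry over: w(0,t) = w(π,t) = 0.
Separating variables: w = Σ [A_n cos(ω_n t) + B_n sin(ω_n t)] sin(nξ), ω_n = n/2. From ICs: A_4=1.
So w(ξ,t) = sin(4ξ)cos(2t), and u(ξ,t) = exp(-2t)w(ξ,t).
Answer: u(ξ, t) = exp(-2t)sin(4ξ)cos(2t)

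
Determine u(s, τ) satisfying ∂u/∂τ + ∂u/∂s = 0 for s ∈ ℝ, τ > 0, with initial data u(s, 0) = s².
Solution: By method of characteristics (waves move right with speed 1):
Along characteristics s - τ = const, u is constant, so u(s,τ) = f(s - τ) with f = u(·, 0).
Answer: u(s, τ) = s² - 2sτ + τ²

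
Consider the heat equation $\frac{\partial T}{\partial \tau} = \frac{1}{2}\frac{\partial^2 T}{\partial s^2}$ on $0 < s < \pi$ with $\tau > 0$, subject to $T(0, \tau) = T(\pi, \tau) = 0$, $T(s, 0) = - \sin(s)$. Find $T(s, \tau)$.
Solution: Separating variables: $T = \sum c_n e^{-n^2\tau/2} \sin(ns)$. From $T(s,0) = - \sin(s)$: $c_1=-1$.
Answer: $T(s, \tau) = - e^{-\tau/2} \sin(s)$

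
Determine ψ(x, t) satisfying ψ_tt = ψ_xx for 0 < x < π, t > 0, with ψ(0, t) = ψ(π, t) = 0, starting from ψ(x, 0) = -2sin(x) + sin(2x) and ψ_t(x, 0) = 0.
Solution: Using separation of variables ψ = X(x)T(t):
Eigenfunctions: sin(nx), n = 1, 2, 3, ...
General solution: ψ(x, t) = Σ [A_n cos(n t) + B_n sin(n t)] sin(nx)
From ψ(x,0) = -2sin(x) + sin(2x): A_1=-2, A_2=1. From ψ_t(x,0) = 0: all B_n = 0.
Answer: ψ(x, t) = -2sin(x)cos(t) + sin(2x)cos(2t)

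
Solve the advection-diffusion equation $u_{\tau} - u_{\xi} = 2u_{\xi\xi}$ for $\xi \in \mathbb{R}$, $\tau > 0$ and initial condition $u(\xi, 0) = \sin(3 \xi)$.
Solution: Change to a moving frame: let $\eta = \xi + \tau$, $\sigma = \tau$ and write $u(\xi,\tau) = w(\eta,\sigma)$.
By the chain rule $u_{\tau} = w_{\sigma} + w_{\eta}$, $u_{\xi} = w_{\eta}$, $u_{\xi\xi} = w_{\eta\eta}$.
Then $u_{\tau} - u_{\xi} = w_{\sigma}$: the advection term cancels and the PDE becomes the heat equation $w_{\sigma} = 2w_{\eta\eta}$ on $\eta \in \mathbb{R}$.
Initial data: $w(\eta,0) = u(\eta,0) = \sin(3 \eta)$.
On $\eta \in \mathbb{R}$ each mode satisfies $(\sin(n\eta))'' = -n^2 \sin(n\eta)$, so $e^{-2n^2\sigma} \sin(n\eta)$ solves the heat equation; by superposition $w(\eta,\sigma) = \sum c_n e^{-2n^2\sigma} \sin(n\eta)$.
Reading off the coefficients: $c_3=1$, so $w(\eta,\sigma) = e^{-18 \sigma} \sin(3 \eta)$.
Substituting back $\eta = \xi + \tau$, $\sigma = \tau$: $u(\xi,\tau) = w(\xi + \tau, \tau)$.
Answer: $u(\xi, \tau) = e^{-18 \tau} \sin(3 \tau + 3 \xi)$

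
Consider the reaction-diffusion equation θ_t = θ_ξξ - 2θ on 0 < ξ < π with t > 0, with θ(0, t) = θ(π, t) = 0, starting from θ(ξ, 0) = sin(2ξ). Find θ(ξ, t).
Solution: Substitute θ = exp(-2t)u, i.e. u = exp(2t)θ.
By the product rule, θ_t = exp(-2t)(u_t - 2u), θ_ξξ = exp(-2t)u_ξξ.
Substituting into the PDE and dividing by exp(-2t): u_t - 2u = u_ξξ - 2u.
The lower-order terms cancel, leaving the standard heat equation u_t = u_ξξ.
Initial data for u: u(ξ,0) = θ(ξ,0) = sin(2ξ). The boundary conditions carry over: u(0,t) = u(π,t) = 0.
Solve for u:
  Using separation of variables u = X(ξ)G(t):
  Eigenfunctions: sin(nξ), n = 1, 2, 3, ...
  General solution: u(ξ, t) = Σ c_n sin(nξ) exp(-n² t)
  Matching u(ξ,0) = sin(2ξ) term by term: c_2=1.
Hence u(ξ,t) = exp(-4t)sin(2ξ).
Transform back: θ(ξ,t) = exp(-2t)u(ξ,t).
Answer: θ(ξ, t) = exp(-6t)sin(2ξ)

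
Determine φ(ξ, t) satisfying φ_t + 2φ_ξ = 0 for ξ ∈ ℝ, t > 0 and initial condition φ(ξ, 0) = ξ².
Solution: By method of characteristics (waves move right with speed 2):
Along characteristics ξ - 2t = const, φ is constant, so φ(ξ,t) = f(ξ - 2t) with f = φ(·, 0).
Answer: φ(ξ, t) = 4t² - 4tξ + ξ²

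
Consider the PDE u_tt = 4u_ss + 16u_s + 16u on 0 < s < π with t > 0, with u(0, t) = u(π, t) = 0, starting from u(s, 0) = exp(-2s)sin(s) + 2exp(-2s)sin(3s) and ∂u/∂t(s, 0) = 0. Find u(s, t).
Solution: Substitute u = exp(-2s)w.
Then u_s = exp(-2s)(w_s - 2w), u_ss = exp(-2s)(w_ss - 4w_s + 4w), u_tt = exp(-2s)w_tt; substituting and dividing by exp(-2s), the lower-order terms cancel: w_tt = 4w_ss (standard wave equation).
Data for w: w(s,0) = exp(2s)u(s,0) = sin(s) + 2sin(3s); w_t(s,0) = exp(2s)u_t(s,0) = 0. The boundary conditions carry over: w(0,t) = w(π,t) = 0.
Separating variables: w = Σ [A_n cos(ω_n t) + B_n sin(ω_n t)] sin(ns), ω_n = 2n. From ICs: A_1=1, A_3=2.
So w(s,t) = sin(s)cos(2t) + 2sin(3s)cos(6t), and u(s,t) = exp(-2s)w(s,t).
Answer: u(s, t) = exp(-2s)sin(s)cos(2t) + 2exp(-2s)sin(3s)cos(6t)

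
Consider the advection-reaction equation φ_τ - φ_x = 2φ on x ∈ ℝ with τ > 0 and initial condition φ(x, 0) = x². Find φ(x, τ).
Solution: Substitute φ = exp(2τ)u, i.e. u = exp(-2τ)φ.
By the product rule, φ_τ = exp(2τ)(u_τ + 2u), φ_x = exp(2τ)u_x.
Substituting into the PDE and dividing by exp(2τ): u_τ + 2u - u_x = 2u.
The lower-order terms cancel, leaving the standard advection equation u_τ - u_x = 0.
Initial data for u: u(x,0) = φ(x,0) = x².
Solve for u:
  By method of characteristics (waves move left with speed 1):
  Along characteristics x + τ = const, u is constant, so u(x,τ) = f(x + τ) with f = u(·, 0).
Hence u(x,τ) = x² + 2xτ + τ².
Transform back: φ(x,τ) = exp(2τ)u(x,τ).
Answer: φ(x, τ) = x²exp(2τ) + 2xτexp(2τ) + τ²exp(2τ)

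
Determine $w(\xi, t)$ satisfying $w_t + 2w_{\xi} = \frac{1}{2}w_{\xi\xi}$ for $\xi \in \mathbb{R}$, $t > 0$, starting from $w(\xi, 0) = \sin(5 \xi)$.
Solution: Moving frame: $\eta = \xi - 2t$, $\sigma = t$, $w = u(\eta,\sigma)$, so $w_t = u_{\sigma} - 2u_{\eta}$ and $w_{\xi\xi} = u_{\eta\eta}$.
Hence $w_t + 2w_{\xi} = u_{\sigma}$ and the PDE becomes the heat equation $u_{\sigma} = \frac{1}{2}u_{\eta\eta}$ on $\eta \in \mathbb{R}$.
Initial data: $u(\eta,0) = w(\eta,0) = \sin(5 \eta)$. Each mode $\sin(n\eta)$ decays as $e^{-n^2\sigma/2}$ on $\mathbb{R}$, so $u(\eta,\sigma) = \sum c_n e^{-n^2\sigma/2} \sin(n\eta)$ with $c_5=1$: $u(\eta,\sigma) = e^{-25 \sigma/2} \sin(5 \eta)$.
Substituting back: $w(\xi,t) = u(\xi - 2t, t)$.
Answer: $w(\xi, t) = e^{-25 t/2} \sin(5 \xi - 10 t)$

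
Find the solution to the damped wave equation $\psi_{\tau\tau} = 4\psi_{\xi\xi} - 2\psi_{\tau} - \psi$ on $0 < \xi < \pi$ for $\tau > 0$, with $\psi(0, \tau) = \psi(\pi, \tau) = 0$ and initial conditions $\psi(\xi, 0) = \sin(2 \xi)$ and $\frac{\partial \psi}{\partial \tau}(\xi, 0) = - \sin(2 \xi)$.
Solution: Substitute $\psi = e^{-\tau}u$, i.e. $u = e^{\tau}\psi$.
By the product rule, $\psi_{\tau} = e^{-\tau}(u_{\tau} - u)$, $\psi_{\tau\tau} = e^{-\tau}(u_{\tau\tau} - 2u_{\tau} + u)$, $\psi_{\xi\xi} = e^{-\tau}u_{\xi\xi}$.
Substituting into the PDE and dividing by $e^{-\tau}$: $u_{\tau\tau} - 2u_{\tau} + u = 4u_{\xi\xi} - 2(u_{\tau} - u) - u$.
The lower-order terms cancel, leaving the standard wave equation $u_{\tau\tau} = 4u_{\xi\xi}$.
Initial data for $u$: $u(\xi,0) = \psi(\xi,0) = \sin(2 \xi)$; $u_{\tau}(\xi,0) = \psi_{\tau}(\xi,0) + \psi(\xi,0) = 0$. The boundary conditions carry over: $u(0,\tau) = u(\pi,\tau) = 0$.
Solve for $u$:
  Using separation of variables $u = X(\xi)T(\tau)$:
  Eigenfunctions: $\sin(n\xi)$, $n = 1, 2, 3, \ldots$
  General solution: $u(\xi, \tau) = \sum [A_n \cos(2n \tau) + B_n \sin(2n \tau)] \sin(n\xi)$
  From $u(\xi,0) = \sin(2 \xi)$: $A_2=1$. From $u_{\tau}(\xi,0) = 0$: all $B_n = 0$.
Hence $u(\xi,\tau) = \sin(2 \xi) \cos(4 \tau)$.
Transform back: $\psi(\xi,\tau) = e^{-\tau}u(\xi,\tau)$.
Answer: $\psi(\xi, \tau) = e^{-\tau} \sin(2 \xi) \cos(4 \tau)$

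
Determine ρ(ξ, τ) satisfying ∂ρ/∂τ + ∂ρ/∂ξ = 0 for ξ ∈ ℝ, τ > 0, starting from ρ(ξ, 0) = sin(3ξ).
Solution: By method of characteristics (waves move right with speed 1):
Along characteristics ξ - τ = const, ρ is constant, so ρ(ξ,τ) = f(ξ - τ) with f = ρ(·, 0).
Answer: ρ(ξ, τ) = sin(3ξ - 3τ)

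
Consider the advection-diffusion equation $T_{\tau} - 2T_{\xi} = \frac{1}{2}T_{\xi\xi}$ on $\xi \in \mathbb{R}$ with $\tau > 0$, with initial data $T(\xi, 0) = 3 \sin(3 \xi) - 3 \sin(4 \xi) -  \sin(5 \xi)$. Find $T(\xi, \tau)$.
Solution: Moving frame: $\eta = \xi + 2\tau$, $\sigma = \tau$, $T = u(\eta,\sigma)$, so $T_{\tau} = u_{\sigma} + 2u_{\eta}$ and $T_{\xi\xi} = u_{\eta\eta}$.
Hence $T_{\tau} - 2T_{\xi} = u_{\sigma}$ and the PDE becomes the heat equation $u_{\sigma} = \frac{1}{2}u_{\eta\eta}$ on $\eta \in \mathbb{R}$.
Initial data: $u(\eta,0) = T(\eta,0) = 3 \sin(3 \eta) - 3 \sin(4 \eta) - \sin(5 \eta)$. Each mode $\sin(n\eta)$ decays as $e^{-n^2\sigma/2}$ on $\mathbb{R}$, so $u(\eta,\sigma) = \sum c_n e^{-n^2\sigma/2} \sin(n\eta)$ with $c_3=3, c_4=-3, c_5=-1$: $u(\eta,\sigma) = -3 e^{-8 \sigma} \sin(4 \eta) + 3 e^{-9 \sigma/2} \sin(3 \eta) - e^{-25 \sigma/2} \sin(5 \eta)$.
Substituting back: $T(\xi,\tau) = u(\xi + 2\tau, \tau)$.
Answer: $T(\xi, \tau) = -3 e^{-8 \tau} \sin(8 \tau + 4 \xi) + 3 e^{-9 \tau/2} \sin(6 \tau + 3 \xi) -  e^{-25 \tau/2} \sin(10 \tau + 5 \xi)$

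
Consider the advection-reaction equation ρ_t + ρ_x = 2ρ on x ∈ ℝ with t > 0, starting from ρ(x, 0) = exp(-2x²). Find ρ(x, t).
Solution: Substitute ρ = exp(2t)u, i.e. u = exp(-2t)ρ.
By the product rule, ρ_t = exp(2t)(u_t + 2u), ρ_x = exp(2t)u_x.
Substituting into the PDE and dividing by exp(2t): u_t + 2u + u_x = 2u.
The lower-order terms cancel, leaving the standard advection equation u_t + u_x = 0.
Initial data for u: u(x,0) = ρ(x,0) = exp(-2x²).
Solve for u:
  By method of characteristics (waves move right with speed 1):
  Along characteristics x - t = const, u is constant, so u(x,t) = f(x - t) with f = u(·, 0).
Hence u(x,t) = exp(-2(-t + x)²).
Transform back: ρ(x,t) = exp(2t)u(x,t).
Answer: ρ(x, t) = exp(2t)exp(-2(-t + x)²)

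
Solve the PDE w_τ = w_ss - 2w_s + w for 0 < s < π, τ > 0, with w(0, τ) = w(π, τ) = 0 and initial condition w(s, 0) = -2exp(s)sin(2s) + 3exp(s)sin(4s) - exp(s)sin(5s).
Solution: Substitute w = exp(s)u, i.e. u = exp(-s)w.
By the product rule, w_s = exp(s)(u_s + u), w_ss = exp(s)(u_ss + 2u_s + u), w_τ = exp(s)u_τ.
Substituting into the PDE and dividing by exp(s): u_τ = (u_ss + 2u_s + u) - 2(u_s + u) + u.
The lower-order terms cancel, leaving the standard heat equation u_τ = u_ss.
Initial data for u: u(s,0) = exp(-s)w(s,0) = -2sin(2s) + 3sin(4s) - sin(5s). The boundary conditions carry over: u(0,τ) = u(π,τ) = 0.
Solve for u:
  Using separation of variables u = X(s)T(τ):
  Eigenfunctions: sin(ns), n = 1, 2, 3, ...
  General solution: u(s, τ) = Σ c_n sin(ns) exp(-n² τ)
  Matching u(s,0) = -2sin(2s) + 3sin(4s) - sin(5s) term by term: c_2=-2, c_4=3, c_5=-1.
Hence u(s,τ) = -2exp(-4τ)sin(2s) + 3exp(-16τ)sin(4s) - exp(-25τ)sin(5s).
Transform back: w(s,τ) = exp(s)u(s,τ).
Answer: w(s, τ) = -2exp(s)exp(-4τ)sin(2s) + 3exp(s)exp(-16τ)sin(4s) - exp(s)exp(-25τ)sin(5s)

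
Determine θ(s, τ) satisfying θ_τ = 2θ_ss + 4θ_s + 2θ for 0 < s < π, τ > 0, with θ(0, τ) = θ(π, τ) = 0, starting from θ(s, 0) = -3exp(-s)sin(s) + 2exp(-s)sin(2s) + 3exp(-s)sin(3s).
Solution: Substitute θ = exp(-s)u, i.e. u = exp(s)θ.
By the product rule, θ_s = exp(-s)(u_s - u), θ_ss = exp(-s)(u_ss - 2u_s + u), θ_τ = exp(-s)u_τ.
Substituting into the PDE and dividing by exp(-s): u_τ = 2(u_ss - 2u_s + u) + 4(u_s - u) + 2u.
The lower-order terms cancel, leaving the standard heat equation u_τ = 2u_ss.
Initial data for u: u(s,0) = exp(s)θ(s,0) = -3sin(s) + 2sin(2s) + 3sin(3s). The boundary conditions carry over: u(0,τ) = u(π,τ) = 0.
Solve for u:
  Using separation of variables u = X(s)G(τ):
  Eigenfunctions: sin(ns), n = 1, 2, 3, ...
  General solution: u(s, τ) = Σ c_n sin(ns) exp(-2n² τ)
  Matching u(s,0) = -3sin(s) + 2sin(2s) + 3sin(3s) term by term: c_1=-3, c_2=2, c_3=3.
Hence u(s,τ) = -3exp(-2τ)sin(s) + 2exp(-8τ)sin(2s) + 3exp(-18τ)sin(3s).
Transform back: θ(s,τ) = exp(-s)u(s,τ).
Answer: θ(s, τ) = -3exp(-s)exp(-2τ)sin(s) + 2exp(-s)exp(-8τ)sin(2s) + 3exp(-s)exp(-18τ)sin(3s)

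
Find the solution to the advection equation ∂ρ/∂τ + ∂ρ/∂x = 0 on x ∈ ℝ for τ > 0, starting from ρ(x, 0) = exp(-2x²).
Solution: By method of characteristics (waves move right with speed 1):
Along characteristics x - τ = const, ρ is constant, so ρ(x,τ) = f(x - τ) with f = ρ(·, 0).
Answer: ρ(x, τ) = exp(-2(x - τ)²)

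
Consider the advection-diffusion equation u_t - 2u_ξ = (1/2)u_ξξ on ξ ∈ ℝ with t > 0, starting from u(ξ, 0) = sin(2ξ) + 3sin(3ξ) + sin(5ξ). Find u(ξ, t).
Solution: Change to a moving frame: let η = ξ + 2t, σ = t and write u(ξ,t) = w(η,σ).
By the chain rule u_t = w_σ + 2w_η, u_ξ = w_η, u_ξξ = w_ηη.
Then u_t - 2u_ξ = w_σ: the advection term cancels and the PDE becomes the heat equation w_σ = (1/2)w_ηη on η ∈ ℝ.
Initial data: w(η,0) = u(η,0) = sin(2η) + 3sin(3η) + sin(5η).
On η ∈ ℝ each mode satisfies (sin(nη))″ = -n² sin(nη), so exp(-n²σ/2) sin(nη) solves the heat equation; by superposition w(η,σ) = Σ c_n exp(-n²σ/2) sin(nη).
Reading off the coefficients: c_2=1, c_3=3, c_5=1, so w(η,σ) = exp(-2σ)sin(2η) + 3exp(-9σ/2)sin(3η) + exp(-25σ/2)sin(5η).
Substituting back η = ξ + 2t, σ = t: u(ξ,t) = w(ξ + 2t, t).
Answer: u(ξ, t) = exp(-2t)sin(4t + 2ξ) + 3exp(-9t/2)sin(6t + 3ξ) + exp(-25t/2)sin(10t + 5ξ)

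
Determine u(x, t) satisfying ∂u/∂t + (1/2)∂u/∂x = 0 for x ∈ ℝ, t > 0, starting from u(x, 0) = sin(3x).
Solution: By method of characteristics (waves move right with speed 1/2):
Along characteristics x - (1/2)t = const, u is constant, so u(x,t) = f(x - (1/2)t) with f = u(·, 0).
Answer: u(x, t) = -sin(3t/2 - 3x)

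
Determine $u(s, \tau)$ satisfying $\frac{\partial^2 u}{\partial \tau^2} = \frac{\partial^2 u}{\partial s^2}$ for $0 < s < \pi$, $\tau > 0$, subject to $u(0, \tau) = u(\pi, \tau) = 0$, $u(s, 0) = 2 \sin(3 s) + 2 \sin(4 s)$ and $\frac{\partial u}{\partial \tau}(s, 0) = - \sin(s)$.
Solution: Separating variables: $u = \sum [A_n \cos(\omega_n \tau) + B_n \sin(\omega_n \tau)] \sin(ns)$, $\omega_n = n$. From ICs ($B_n$ = velocity coefficient / $\omega_n$): $A_3=2, A_4=2, B_1=-1$.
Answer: $u(s, \tau) = - \sin(\tau) \sin(s) + 2 \sin(3 s) \cos(3 \tau) + 2 \sin(4 s) \cos(4 \tau)$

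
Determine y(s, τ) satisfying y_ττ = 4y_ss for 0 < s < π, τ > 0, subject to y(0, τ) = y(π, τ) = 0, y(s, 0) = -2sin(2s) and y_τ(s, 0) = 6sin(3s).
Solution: Using separation of variables y = X(s)T(τ):
Eigenfunctions: sin(ns), n = 1, 2, 3, ...
General solution: y(s, τ) = Σ [A_n cos(2n τ) + B_n sin(2n τ)] sin(ns)
From y(s,0) = -2sin(2s): A_2=-2. From y_τ(s,0) = 6sin(3s), using y_τ(s,0) = Σ ω_n B_n sin(ns) with ω_n = 2n: B_3 = 6/6 = 1.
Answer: y(s, τ) = -2sin(2s)cos(4τ) + sin(3s)sin(6τ)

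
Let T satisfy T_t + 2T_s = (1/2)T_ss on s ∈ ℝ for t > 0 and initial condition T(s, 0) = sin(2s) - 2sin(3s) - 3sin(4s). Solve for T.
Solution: Moving frame: η = s - 2t, σ = t, T = u(η,σ), so T_t = u_σ - 2u_η and T_ss = u_ηη.
Hence T_t + 2T_s = u_σ and the PDE becomes the heat equation u_σ = (1/2)u_ηη on η ∈ ℝ.
Initial data: u(η,0) = T(η,0) = sin(2η) - 2sin(3η) - 3sin(4η). Each mode sin(nη) decays as exp(-n²σ/2) on ℝ, so u(η,σ) = Σ c_n exp(-n²σ/2) sin(nη) with c_2=1, c_3=-2, c_4=-3: u(η,σ) = exp(-2σ)sin(2η) - 3exp(-8σ)sin(4η) - 2exp(-9σ/2)sin(3η).
Substituting back: T(s,t) = u(s - 2t, t).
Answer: T(s, t) = exp(-2t)sin(2s - 4t) - 3exp(-8t)sin(4s - 8t) - 2exp(-9t/2)sin(3s - 6t)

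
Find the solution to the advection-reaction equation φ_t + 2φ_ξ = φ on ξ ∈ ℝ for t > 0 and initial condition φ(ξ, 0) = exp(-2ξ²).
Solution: Substitute φ = exp(t)u.
Then φ_t = exp(t)(u_t + u), φ_ξ = exp(t)u_ξ; substituting and dividing by exp(t), the lower-order terms cancel: u_t + 2u_ξ = 0 (standard advection equation).
Data for u: u(ξ,0) = φ(ξ,0) = exp(-2ξ²).
By characteristics (dξ/dt = 2), u(ξ,t) = f(ξ - 2t) with f = u(·, 0).
So u(ξ,t) = exp(-2(-2t + ξ)²), and φ(ξ,t) = exp(t)u(ξ,t).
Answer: φ(ξ, t) = exp(t)exp(-2(-2t + ξ)²)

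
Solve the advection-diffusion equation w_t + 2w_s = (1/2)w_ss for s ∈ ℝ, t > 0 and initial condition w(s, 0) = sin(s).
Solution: Change to a moving frame: let η = s - 2t, σ = t and write w(s,t) = u(η,σ).
By the chain rule w_t = u_σ - 2u_η, w_s = u_η, w_ss = u_ηη.
Then w_t + 2w_s = u_σ: the advection term cancels and the PDE becomes the heat equation u_σ = (1/2)u_ηη on η ∈ ℝ.
Initial data: u(η,0) = w(η,0) = sin(η).
On η ∈ ℝ each mode satisfies (sin(nη))″ = -n² sin(nη), so exp(-n²σ/2) sin(nη) solves the heat equation; by superposition u(η,σ) = Σ c_n exp(-n²σ/2) sin(nη).
Reading off the coefficients: c_1=1, so u(η,σ) = exp(-σ/2)sin(η).
Substituting back η = s - 2t, σ = t: w(s,t) = u(s - 2t, t).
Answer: w(s, t) = exp(-t/2)sin(s - 2t)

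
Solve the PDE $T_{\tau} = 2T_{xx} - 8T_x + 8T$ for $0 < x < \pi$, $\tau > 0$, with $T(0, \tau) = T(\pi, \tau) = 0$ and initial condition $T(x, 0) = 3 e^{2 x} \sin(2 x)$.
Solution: Substitute $T = e^{2x}u$, i.e. $u = e^{-2x}T$.
By the product rule, $T_x = e^{2x}(u_x + 2u)$, $T_{xx} = e^{2x}(u_{xx} + 4u_x + 4u)$, $T_{\tau} = e^{2x}u_{\tau}$.
Substituting into the PDE and dividing by $e^{2x}$: $u_{\tau} = 2(u_{xx} + 4u_x + 4u) - 8(u_x + 2u) + 8u$.
The lower-order terms cancel, leaving the standard heat equation $u_{\tau} = 2u_{xx}$.
Initial data for $u$: $u(x,0) = e^{-2x}T(x,0) = 3 \sin(2 x)$. The boundary conditions carry over: $u(0,\tau) = u(\pi,\tau) = 0$.
Solve for $u$:
  Using separation of variables $u = X(x)G(\tau)$:
  Eigenfunctions: $\sin(nx)$, $n = 1, 2, 3, \ldots$
  General solution: $u(x, \tau) = \sum c_n \sin(nx) e^{-2n^2 \tau}$
  Matching $u(x,0) = 3 \sin(2 x)$ term by term: $c_2=3$.
Hence $u(x,\tau) = 3 e^{-8 \tau} \sin(2 x)$.
Transform back: $T(x,\tau) = e^{2x}u(x,\tau)$.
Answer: $T(x, \tau) = 3 e^{-8 \tau} e^{2 x} \sin(2 x)$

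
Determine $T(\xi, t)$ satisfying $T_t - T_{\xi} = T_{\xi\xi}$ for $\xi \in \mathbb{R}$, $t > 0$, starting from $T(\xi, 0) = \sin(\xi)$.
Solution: Moving frame: $\eta = \xi + t$, $\sigma = t$, $T = u(\eta,\sigma)$, so $T_t = u_{\sigma} + u_{\eta}$ and $T_{\xi\xi} = u_{\eta\eta}$.
Hence $T_t - T_{\xi} = u_{\sigma}$ and the PDE becomes the heat equation $u_{\sigma} = u_{\eta\eta}$ on $\eta \in \mathbb{R}$.
Initial data: $u(\eta,0) = T(\eta,0) = \sin(\eta)$. Each mode $\sin(n\eta)$ decays as $e^{-n^2\sigma}$ on $\mathbb{R}$, so $u(\eta,\sigma) = \sum c_n e^{-n^2\sigma} \sin(n\eta)$ with $c_1=1$: $u(\eta,\sigma) = e^{-\sigma} \sin(\eta)$.
Substituting back: $T(\xi,t) = u(\xi + t, t)$.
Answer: $T(\xi, t) = e^{-t} \sin(\xi + t)$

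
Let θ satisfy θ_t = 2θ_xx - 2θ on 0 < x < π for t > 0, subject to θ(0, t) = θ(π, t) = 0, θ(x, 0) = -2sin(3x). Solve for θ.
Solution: Substitute θ = exp(-2t)u, i.e. u = exp(2t)θ.
By the product rule, θ_t = exp(-2t)(u_t - 2u), θ_xx = exp(-2t)u_xx.
Substituting into the PDE and dividing by exp(-2t): u_t - 2u = 2u_xx - 2u.
The lower-order terms cancel, leaving the standard heat equation u_t = 2u_xx.
Initial data for u: u(x,0) = θ(x,0) = -2sin(3x). The boundary conditions carry over: u(0,t) = u(π,t) = 0.
Solve for u:
  Using separation of variables u = X(x)G(t):
  Eigenfunctions: sin(nx), n = 1, 2, 3, ...
  General solution: u(x, t) = Σ c_n sin(nx) exp(-2n² t)
  Matching u(x,0) = -2sin(3x) term by term: c_3=-2.
Hence u(x,t) = -2exp(-18t)sin(3x).
Transform back: θ(x,t) = exp(-2t)u(x,t).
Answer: θ(x, t) = -2exp(-20t)sin(3x)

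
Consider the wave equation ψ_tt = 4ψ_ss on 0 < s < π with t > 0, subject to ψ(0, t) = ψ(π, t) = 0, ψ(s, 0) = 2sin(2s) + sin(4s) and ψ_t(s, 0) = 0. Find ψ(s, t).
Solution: Using separation of variables ψ = X(s)T(t):
Eigenfunctions: sin(ns), n = 1, 2, 3, ...
General solution: ψ(s, t) = Σ [A_n cos(2n t) + B_n sin(2n t)] sin(ns)
From ψ(s,0) = 2sin(2s) + sin(4s): A_2=2, A_4=1. From ψ_t(s,0) = 0: all B_n = 0.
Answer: ψ(s, t) = 2sin(2s)cos(4t) + sin(4s)cos(8t)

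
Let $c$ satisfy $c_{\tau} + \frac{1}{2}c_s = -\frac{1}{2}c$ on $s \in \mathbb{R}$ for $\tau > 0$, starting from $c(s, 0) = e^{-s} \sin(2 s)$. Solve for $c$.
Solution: Substitute $c = e^{-s}u$, i.e. $u = e^{s}c$.
By the product rule, $c_s = e^{-s}(u_s - u)$, $c_{\tau} = e^{-s}u_{\tau}$.
Substituting into the PDE and dividing by $e^{-s}$: $u_{\tau} + \frac{1}{2}(u_s - u) = -\frac{1}{2}u$.
The lower-order terms cancel, leaving the standard advection equation $u_{\tau} + \frac{1}{2}u_s = 0$.
Initial data for $u$: $u(s,0) = e^{s}c(s,0) = \sin(2 s)$.
Solve for $u$:
  By method of characteristics (waves move right with speed 1/2):
  Along characteristics $s - \frac{1}{2}\tau =$ const, $u$ is constant, so $u(s,\tau) = f(s - \frac{1}{2}\tau)$ with $f = u( \cdot , 0)$.
Hence $u(s,\tau) = \sin(2 s - \tau)$.
Transform back: $c(s,\tau) = e^{-s}u(s,\tau)$.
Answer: $c(s, \tau) = - e^{-s} \sin(\tau - 2 s)$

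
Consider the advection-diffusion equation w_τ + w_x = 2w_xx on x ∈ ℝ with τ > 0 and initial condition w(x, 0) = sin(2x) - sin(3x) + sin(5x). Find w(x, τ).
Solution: Change to a moving frame: let η = x - τ, σ = τ and write w(x,τ) = u(η,σ).
By the chain rule w_τ = u_σ - u_η, w_x = u_η, w_xx = u_ηη.
Then w_τ + w_x = u_σ: the advection term cancels and the PDE becomes the heat equation u_σ = 2u_ηη on η ∈ ℝ.
Initial data: u(η,0) = w(η,0) = sin(2η) - sin(3η) + sin(5η).
On η ∈ ℝ each mode satisfies (sin(nη))″ = -n² sin(nη), so exp(-2n²σ) sin(nη) solves the heat equation; by superposition u(η,σ) = Σ c_n exp(-2n²σ) sin(nη).
Reading off the coefficients: c_2=1, c_3=-1, c_5=1, so u(η,σ) = exp(-8σ)sin(2η) - exp(-18σ)sin(3η) + exp(-50σ)sin(5η).
Substituting back η = x - τ, σ = τ: w(x,τ) = u(x - τ, τ).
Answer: w(x, τ) = exp(-8τ)sin(2x - 2τ) - exp(-18τ)sin(3x - 3τ) + exp(-50τ)sin(5x - 5τ)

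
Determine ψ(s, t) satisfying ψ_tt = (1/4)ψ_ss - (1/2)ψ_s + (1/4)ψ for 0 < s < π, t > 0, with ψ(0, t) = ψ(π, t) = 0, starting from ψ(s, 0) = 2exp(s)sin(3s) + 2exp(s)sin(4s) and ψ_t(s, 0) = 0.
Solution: Substitute ψ = exp(s)u, i.e. u = exp(-s)ψ.
By the product rule, ψ_s = exp(s)(u_s + u), ψ_ss = exp(s)(u_ss + 2u_s + u), ψ_tt = exp(s)u_tt.
Substituting into the PDE and dividing by exp(s): u_tt = (1/4)(u_ss + 2u_s + u) - (1/2)(u_s + u) + (1/4)u.
The lower-order terms cancel, leaving the standard wave equation u_tt = (1/4)u_ss.
Initial data for u: u(s,0) = exp(-s)ψ(s,0) = 2sin(3s) + 2sin(4s); u_t(s,0) = exp(-s)ψ_t(s,0) = 0. The boundary conditions carry over: u(0,t) = u(π,t) = 0.
Solve for u:
  Using separation of variables u = X(s)T(t):
  Eigenfunctions: sin(ns), n = 1, 2, 3, ...
  General solution: u(s, t) = Σ [A_n cos(n t/2) + B_n sin(n t/2)] sin(ns)
  From u(s,0) = 2sin(3s) + 2sin(4s): A_3=2, A_4=2. From u_t(s,0) = 0: all B_n = 0.
Hence u(s,t) = 2sin(3s)cos(3t/2) + 2sin(4s)cos(2t).
Transform back: ψ(s,t) = exp(s)u(s,t).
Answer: ψ(s, t) = 2exp(s)sin(3s)cos(3t/2) + 2exp(s)sin(4s)cos(2t)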